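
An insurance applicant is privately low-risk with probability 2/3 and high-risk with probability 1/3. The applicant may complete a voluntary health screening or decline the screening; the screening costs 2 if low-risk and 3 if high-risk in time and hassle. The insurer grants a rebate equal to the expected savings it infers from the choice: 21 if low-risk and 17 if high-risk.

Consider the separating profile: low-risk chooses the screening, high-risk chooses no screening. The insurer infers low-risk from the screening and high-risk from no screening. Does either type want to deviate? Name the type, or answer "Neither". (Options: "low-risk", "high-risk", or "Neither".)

The screening pays 21; no screening pays 17.
low-risk: assigned the screening, nets 21 − 2 = 19; deviating to no screening nets 17.
high-risk: assigned no screening, nets 17; deviating to the screening nets 21 − 3 = 18.
The high-risk type gains 1 by deviating.

high-risk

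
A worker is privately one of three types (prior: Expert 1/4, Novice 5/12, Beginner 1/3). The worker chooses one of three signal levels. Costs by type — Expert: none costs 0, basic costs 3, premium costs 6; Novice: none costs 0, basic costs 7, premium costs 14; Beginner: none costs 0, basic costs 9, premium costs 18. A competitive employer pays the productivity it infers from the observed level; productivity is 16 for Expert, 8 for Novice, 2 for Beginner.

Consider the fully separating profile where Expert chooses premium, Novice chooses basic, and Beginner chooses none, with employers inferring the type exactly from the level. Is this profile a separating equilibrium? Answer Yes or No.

No

Separating wages: premium → 16, basic → 8, none → 2.
Expert (assigned premium): none: 2 − 0 = 2; basic: 8 − 3 = 5; premium: 16 − 6 = 10. Expert stays.
Novice (assigned basic): none: 2 − 0 = 2; basic: 8 − 7 = 1; premium: 16 − 14 = 2. Novice prefers none.
Beginner (assigned none): none: 2 − 0 = 2; basic: 8 − 9 = -1; premium: 16 − 18 = -2. Beginner stays.
At least one type deviates; the separating profile fails.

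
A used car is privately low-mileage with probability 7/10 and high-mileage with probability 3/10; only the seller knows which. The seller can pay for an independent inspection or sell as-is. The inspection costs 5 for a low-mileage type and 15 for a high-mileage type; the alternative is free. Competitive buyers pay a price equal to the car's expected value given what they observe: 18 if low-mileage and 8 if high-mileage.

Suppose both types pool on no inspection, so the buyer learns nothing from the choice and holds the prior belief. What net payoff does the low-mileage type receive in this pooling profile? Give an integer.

15

Pooled price = 7/10·18 + 3/10·8 = 15.
low-mileage pays no cost for no inspection, so net payoff = 15.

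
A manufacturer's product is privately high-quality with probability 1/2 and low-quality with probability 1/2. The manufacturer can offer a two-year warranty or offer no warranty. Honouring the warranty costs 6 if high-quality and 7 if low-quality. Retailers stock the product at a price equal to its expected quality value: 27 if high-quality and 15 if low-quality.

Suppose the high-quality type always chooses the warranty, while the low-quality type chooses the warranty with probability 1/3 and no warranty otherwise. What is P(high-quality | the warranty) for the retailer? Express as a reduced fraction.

3/4

P(the warranty) = (1/2)·1 + (1/2)·(1/3) = 2/3.
By Bayes' rule, P(high-quality | the warranty) = (1/2) / (2/3) = 3/4.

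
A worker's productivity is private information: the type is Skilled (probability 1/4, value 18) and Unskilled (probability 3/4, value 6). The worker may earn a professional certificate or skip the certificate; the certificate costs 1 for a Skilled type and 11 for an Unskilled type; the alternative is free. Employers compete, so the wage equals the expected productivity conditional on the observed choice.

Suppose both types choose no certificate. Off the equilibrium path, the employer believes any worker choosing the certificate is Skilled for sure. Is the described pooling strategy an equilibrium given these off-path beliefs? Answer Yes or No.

On path, the employer holds the prior and pays 1/4·18 + 3/4·6 = 9. Off path (the certificate), believing Skilled, it pays 18.
Skilled: no certificate nets 9; the certificate nets 18 − 1 = 17. Skilled would deviate.
Unskilled: no certificate nets 9; the certificate nets 18 − 11 = 7. Unskilled stays.
A type deviates, so pooling fails.

No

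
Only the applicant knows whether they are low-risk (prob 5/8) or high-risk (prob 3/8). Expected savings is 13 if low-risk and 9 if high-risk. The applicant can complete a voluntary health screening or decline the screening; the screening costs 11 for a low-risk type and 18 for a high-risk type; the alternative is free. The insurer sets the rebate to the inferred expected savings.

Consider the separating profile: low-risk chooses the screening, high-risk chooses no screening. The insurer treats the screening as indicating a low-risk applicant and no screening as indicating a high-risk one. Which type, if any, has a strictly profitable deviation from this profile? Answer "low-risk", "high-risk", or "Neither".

The screening pays 13; no screening pays 9.
low-risk: assigned the screening, nets 13 − 11 = 2; deviating to no screening nets 9.
high-risk: assigned no screening, nets 9; deviating to the screening nets 13 − 18 = -5.
The low-risk type gains 7 by deviating.

low-risk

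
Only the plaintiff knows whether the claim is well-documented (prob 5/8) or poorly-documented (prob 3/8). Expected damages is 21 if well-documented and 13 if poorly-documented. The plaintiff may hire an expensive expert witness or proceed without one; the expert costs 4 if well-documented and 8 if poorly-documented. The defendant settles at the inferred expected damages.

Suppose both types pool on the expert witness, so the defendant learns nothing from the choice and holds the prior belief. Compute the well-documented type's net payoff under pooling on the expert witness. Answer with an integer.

14

Pooled settlement = 5/8·21 + 3/8·13 = 18.
well-documented pays cost 4 for the expert witness, so net payoff = 18 − 4 = 14.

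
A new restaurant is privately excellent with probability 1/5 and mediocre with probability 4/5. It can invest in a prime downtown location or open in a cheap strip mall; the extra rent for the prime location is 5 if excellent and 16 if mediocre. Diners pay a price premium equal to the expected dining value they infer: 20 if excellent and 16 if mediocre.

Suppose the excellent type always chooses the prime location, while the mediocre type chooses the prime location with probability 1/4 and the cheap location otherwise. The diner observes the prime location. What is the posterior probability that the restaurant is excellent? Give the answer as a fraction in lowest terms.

P(the prime location) = (1/5)·1 + (4/5)·(1/4) = 2/5.
By Bayes' rule, P(excellent | the prime location) = (1/5) / (2/5) = 1/2.

1/2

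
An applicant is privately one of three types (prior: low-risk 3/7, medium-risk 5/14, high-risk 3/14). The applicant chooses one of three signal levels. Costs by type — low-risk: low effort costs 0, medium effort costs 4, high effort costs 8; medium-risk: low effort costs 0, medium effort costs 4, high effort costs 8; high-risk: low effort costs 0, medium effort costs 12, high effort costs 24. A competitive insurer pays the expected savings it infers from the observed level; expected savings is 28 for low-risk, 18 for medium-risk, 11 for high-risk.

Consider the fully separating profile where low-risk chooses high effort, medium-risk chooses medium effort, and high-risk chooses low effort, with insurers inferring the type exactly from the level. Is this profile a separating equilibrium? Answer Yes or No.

Separating rebates: high effort → 28, medium effort → 18, low effort → 11.
low-risk (assigned high effort): low effort: 11 − 0 = 11; medium effort: 18 − 4 = 14; high effort: 28 − 8 = 20. low-risk stays.
medium-risk (assigned medium effort): low effort: 11 − 0 = 11; medium effort: 18 − 4 = 14; high effort: 28 − 8 = 20. medium-risk prefers high effort.
high-risk (assigned low effort): low effort: 11 − 0 = 11; medium effort: 18 − 12 = 6; high effort: 28 − 24 = 4. high-risk stays.
At least one type deviates; the separating profile fails.

No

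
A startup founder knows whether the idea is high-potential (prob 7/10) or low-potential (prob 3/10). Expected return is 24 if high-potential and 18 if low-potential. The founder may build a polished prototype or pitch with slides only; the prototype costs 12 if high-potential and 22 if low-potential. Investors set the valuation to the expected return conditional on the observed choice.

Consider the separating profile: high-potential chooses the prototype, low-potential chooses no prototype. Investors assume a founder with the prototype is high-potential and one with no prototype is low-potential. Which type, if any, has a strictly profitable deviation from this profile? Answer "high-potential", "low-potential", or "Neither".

high-potential

The prototype pays 24; no prototype pays 18.
high-potential: assigned the prototype, nets 24 − 12 = 12; deviating to no prototype nets 18.
low-potential: assigned no prototype, nets 18; deviating to the prototype nets 24 − 22 = 2.
The high-potential type gains 6 by deviating.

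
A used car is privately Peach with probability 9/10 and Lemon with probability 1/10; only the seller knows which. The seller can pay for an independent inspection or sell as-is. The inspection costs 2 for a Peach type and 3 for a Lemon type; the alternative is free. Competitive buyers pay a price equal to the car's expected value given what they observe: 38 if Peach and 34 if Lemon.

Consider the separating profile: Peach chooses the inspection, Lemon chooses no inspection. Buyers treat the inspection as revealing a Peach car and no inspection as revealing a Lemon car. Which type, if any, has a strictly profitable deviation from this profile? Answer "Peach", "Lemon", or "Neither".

The inspection pays 38; no inspection pays 34.
Peach: assigned the inspection, nets 38 − 2 = 36; deviating to no inspection nets 34.
Lemon: assigned no inspection, nets 34; deviating to the inspection nets 38 − 3 = 35.
The Lemon type gains 1 by deviating.

Lemon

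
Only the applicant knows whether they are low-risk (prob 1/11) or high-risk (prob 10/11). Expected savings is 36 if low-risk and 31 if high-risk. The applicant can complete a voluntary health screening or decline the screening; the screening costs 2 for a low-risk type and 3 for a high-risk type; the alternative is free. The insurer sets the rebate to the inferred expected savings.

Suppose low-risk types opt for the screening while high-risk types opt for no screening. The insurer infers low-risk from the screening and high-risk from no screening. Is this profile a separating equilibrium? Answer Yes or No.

Under these beliefs, the screening earns rebate 36 and no screening earns rebate 31.
low-risk: the screening nets 36 − 2 = 34; no screening nets 31. low-risk prefers the screening.
high-risk: the screening nets 36 − 3 = 33; no screening nets 31. high-risk would deviate to the screening.
high-risk has a profitable deviation, so the profile is not an equilibrium.

No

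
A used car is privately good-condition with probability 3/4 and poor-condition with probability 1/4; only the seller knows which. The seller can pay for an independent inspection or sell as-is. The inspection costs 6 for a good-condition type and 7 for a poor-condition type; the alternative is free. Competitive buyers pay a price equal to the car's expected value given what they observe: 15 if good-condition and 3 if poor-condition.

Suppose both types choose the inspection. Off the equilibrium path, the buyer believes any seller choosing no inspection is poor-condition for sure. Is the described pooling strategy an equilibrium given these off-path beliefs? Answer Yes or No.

Yes

On path, the buyer holds the prior and pays 3/4·15 + 1/4·3 = 12. Off path (no inspection), believing poor-condition, it pays 3.
good-condition: the inspection nets 12 − 6 = 6; no inspection nets 3. good-condition stays.
poor-condition: the inspection nets 12 − 7 = 5; no inspection nets 3. poor-condition stays.
No type deviates, so pooling is sustained.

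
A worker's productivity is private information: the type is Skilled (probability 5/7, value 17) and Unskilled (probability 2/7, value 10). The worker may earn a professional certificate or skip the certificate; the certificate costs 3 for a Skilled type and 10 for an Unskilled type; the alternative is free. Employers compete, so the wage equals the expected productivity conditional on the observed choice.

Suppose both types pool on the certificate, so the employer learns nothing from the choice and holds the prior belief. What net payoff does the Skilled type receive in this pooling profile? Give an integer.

12

Pooled wage = 5/7·17 + 2/7·10 = 15.
Skilled pays cost 3 for the certificate, so net payoff = 15 − 3 = 12.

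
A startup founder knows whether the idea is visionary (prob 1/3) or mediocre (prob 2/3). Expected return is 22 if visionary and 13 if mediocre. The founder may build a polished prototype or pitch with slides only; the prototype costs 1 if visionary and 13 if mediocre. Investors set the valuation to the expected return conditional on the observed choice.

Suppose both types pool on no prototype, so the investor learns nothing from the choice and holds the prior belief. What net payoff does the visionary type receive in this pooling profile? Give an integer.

16

Pooled valuation = 1/3·22 + 2/3·13 = 16.
visionary pays no cost for no prototype, so net payoff = 16.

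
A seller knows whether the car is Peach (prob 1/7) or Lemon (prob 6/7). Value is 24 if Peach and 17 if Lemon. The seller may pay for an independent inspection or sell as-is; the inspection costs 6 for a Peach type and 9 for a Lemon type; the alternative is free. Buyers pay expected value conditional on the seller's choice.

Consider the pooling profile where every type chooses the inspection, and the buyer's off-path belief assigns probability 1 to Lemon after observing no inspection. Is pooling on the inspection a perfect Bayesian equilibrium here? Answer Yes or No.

No

On path, the buyer holds the prior and pays 1/7·24 + 6/7·17 = 18. Off path (no inspection), believing Lemon, it pays 17.
Peach: the inspection nets 18 − 6 = 12; no inspection nets 17. Peach would deviate.
Lemon: the inspection nets 18 − 9 = 9; no inspection nets 17. Lemon would deviate.
A type deviates, so pooling fails.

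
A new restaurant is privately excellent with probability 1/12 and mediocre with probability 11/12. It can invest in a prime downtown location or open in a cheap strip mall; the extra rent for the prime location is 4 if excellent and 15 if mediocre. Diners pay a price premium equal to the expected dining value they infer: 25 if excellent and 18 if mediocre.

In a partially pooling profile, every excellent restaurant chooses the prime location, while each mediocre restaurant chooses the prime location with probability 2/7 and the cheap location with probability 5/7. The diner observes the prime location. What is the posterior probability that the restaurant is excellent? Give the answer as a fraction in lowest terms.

7/29

P(the prime location) = (1/12)·1 + (11/12)·(2/7) = 29/84.
By Bayes' rule, P(excellent | the prime location) = (1/12) / (29/84) = 7/29.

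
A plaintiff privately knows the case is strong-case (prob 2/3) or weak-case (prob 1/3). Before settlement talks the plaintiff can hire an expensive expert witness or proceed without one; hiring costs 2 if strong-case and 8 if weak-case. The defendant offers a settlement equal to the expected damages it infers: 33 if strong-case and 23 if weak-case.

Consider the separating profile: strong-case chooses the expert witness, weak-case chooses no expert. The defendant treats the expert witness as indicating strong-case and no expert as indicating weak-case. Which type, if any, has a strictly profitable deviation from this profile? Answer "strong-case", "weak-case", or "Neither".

The expert witness pays 33; no expert pays 23.
strong-case: assigned the expert witness, nets 33 − 2 = 31; deviating to no expert nets 23.
weak-case: assigned no expert, nets 23; deviating to the expert witness nets 33 − 8 = 25.
The weak-case type gains 2 by deviating.

weak-case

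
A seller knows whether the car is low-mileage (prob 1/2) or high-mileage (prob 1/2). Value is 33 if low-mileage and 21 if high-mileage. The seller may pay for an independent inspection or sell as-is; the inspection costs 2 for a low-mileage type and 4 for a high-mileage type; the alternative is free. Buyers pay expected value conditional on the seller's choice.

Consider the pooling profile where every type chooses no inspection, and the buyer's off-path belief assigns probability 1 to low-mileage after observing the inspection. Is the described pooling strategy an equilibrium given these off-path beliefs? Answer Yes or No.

On path, the buyer holds the prior and pays 1/2·33 + 1/2·21 = 27. Off path (the inspection), believing low-mileage, it pays 33.
low-mileage: no inspection nets 27; the inspection nets 33 − 2 = 31. low-mileage would deviate.
high-mileage: no inspection nets 27; the inspection nets 33 − 4 = 29. high-mileage would deviate.
A type deviates, so pooling fails.

No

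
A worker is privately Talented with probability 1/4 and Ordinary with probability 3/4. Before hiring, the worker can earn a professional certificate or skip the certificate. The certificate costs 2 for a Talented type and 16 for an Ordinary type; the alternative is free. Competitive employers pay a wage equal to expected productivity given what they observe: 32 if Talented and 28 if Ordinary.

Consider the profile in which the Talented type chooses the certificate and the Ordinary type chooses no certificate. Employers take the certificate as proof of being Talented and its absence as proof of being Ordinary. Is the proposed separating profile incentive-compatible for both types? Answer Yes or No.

Yes

Under these beliefs, the certificate earns wage 32 and no certificate earns wage 28.
Talented: the certificate nets 32 − 2 = 30; no certificate nets 28. Talented prefers the certificate.
Ordinary: the certificate nets 32 − 16 = 16; no certificate nets 28. Ordinary prefers no certificate.
Neither type deviates, so the separating profile is an equilibrium.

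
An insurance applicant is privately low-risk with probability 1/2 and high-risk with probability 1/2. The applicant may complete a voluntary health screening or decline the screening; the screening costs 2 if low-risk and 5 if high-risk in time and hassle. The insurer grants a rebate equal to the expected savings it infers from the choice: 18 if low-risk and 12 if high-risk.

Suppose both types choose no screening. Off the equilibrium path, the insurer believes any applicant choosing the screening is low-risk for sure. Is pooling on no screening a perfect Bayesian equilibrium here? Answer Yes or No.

On path, the insurer holds the prior and pays 1/2·18 + 1/2·12 = 15. Off path (the screening), believing low-risk, it pays 18.
low-risk: no screening nets 15; the screening nets 18 − 2 = 16. low-risk would deviate.
high-risk: no screening nets 15; the screening nets 18 − 5 = 13. high-risk stays.
A type deviates, so pooling fails.

No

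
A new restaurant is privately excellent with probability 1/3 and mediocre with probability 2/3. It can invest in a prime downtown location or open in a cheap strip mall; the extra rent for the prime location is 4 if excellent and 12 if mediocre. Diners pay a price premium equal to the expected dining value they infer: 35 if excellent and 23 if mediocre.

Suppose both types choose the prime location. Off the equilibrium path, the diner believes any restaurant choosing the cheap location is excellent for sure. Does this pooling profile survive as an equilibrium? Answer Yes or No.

On path, the diner holds the prior and pays 1/3·35 + 2/3·23 = 27. Off path (the cheap location), believing excellent, it pays 35.
excellent: the prime location nets 27 − 4 = 23; the cheap location nets 35. excellent would deviate.
mediocre: the prime location nets 27 − 12 = 15; the cheap location nets 35. mediocre would deviate.
A type deviates, so pooling fails.

No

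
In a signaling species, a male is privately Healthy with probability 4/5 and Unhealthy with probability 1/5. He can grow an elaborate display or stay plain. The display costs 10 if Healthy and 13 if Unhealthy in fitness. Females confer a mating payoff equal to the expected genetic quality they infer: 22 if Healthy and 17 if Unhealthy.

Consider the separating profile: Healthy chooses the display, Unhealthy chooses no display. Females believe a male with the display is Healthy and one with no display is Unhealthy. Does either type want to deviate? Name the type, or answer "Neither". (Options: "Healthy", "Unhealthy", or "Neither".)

The display pays 22; no display pays 17.
Healthy: assigned the display, nets 22 − 10 = 12; deviating to no display nets 17.
Unhealthy: assigned no display, nets 17; deviating to the display nets 22 − 13 = 9.
The Healthy type gains 5 by deviating.

Healthy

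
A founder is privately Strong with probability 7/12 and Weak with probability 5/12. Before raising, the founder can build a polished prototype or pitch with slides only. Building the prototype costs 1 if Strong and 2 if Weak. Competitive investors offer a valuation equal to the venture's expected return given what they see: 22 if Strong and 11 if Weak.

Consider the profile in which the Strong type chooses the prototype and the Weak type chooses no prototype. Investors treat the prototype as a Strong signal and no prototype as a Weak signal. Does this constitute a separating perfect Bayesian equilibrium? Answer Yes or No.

Under these beliefs, the prototype earns valuation 22 and no prototype earns valuation 11.
Strong: the prototype nets 22 − 1 = 21; no prototype nets 11. Strong prefers the prototype.
Weak: the prototype nets 22 − 2 = 20; no prototype nets 11. Weak would deviate to the prototype.
Weak has a profitable deviation, so the profile is not an equilibrium.

No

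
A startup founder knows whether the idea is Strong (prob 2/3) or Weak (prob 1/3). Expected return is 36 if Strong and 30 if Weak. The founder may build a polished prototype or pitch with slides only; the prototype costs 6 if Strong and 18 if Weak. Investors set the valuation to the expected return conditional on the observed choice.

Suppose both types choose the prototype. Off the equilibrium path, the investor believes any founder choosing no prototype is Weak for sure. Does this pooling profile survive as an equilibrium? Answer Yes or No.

No

On path, the investor holds the prior and pays 2/3·36 + 1/3·30 = 34. Off path (no prototype), believing Weak, it pays 30.
Strong: the prototype nets 34 − 6 = 28; no prototype nets 30. Strong would deviate.
Weak: the prototype nets 34 − 18 = 16; no prototype nets 30. Weak would deviate.
A type deviates, so pooling fails.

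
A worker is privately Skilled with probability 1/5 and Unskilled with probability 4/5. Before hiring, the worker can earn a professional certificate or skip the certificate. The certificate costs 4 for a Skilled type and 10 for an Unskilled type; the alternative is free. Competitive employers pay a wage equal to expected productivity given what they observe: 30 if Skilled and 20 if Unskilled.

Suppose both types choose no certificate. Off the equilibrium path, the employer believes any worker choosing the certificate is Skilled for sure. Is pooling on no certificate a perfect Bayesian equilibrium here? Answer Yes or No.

No

On path, the employer holds the prior and pays 1/5·30 + 4/5·20 = 22. Off path (the certificate), believing Skilled, it pays 30.
Skilled: no certificate nets 22; the certificate nets 30 − 4 = 26. Skilled would deviate.
Unskilled: no certificate nets 22; the certificate nets 30 − 10 = 20. Unskilled stays.
A type deviates, so pooling fails.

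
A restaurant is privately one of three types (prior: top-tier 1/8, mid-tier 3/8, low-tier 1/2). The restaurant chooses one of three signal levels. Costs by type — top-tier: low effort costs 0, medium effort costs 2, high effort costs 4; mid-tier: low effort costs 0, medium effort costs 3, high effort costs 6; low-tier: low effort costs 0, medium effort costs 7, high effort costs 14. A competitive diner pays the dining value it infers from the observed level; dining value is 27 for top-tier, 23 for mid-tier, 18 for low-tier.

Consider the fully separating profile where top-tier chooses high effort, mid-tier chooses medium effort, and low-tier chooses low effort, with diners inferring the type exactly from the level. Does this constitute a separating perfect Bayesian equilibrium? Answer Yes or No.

No

Separating price premiums: high effort → 27, medium effort → 23, low effort → 18.
top-tier (assigned high effort): low effort: 18 − 0 = 18; medium effort: 23 − 2 = 21; high effort: 27 − 4 = 23. top-tier stays.
mid-tier (assigned medium effort): low effort: 18 − 0 = 18; medium effort: 23 − 3 = 20; high effort: 27 − 6 = 21. mid-tier prefers high effort.
low-tier (assigned low effort): low effort: 18 − 0 = 18; medium effort: 23 − 7 = 16; high effort: 27 − 14 = 13. low-tier stays.
At least one type deviates; the separating profile fails.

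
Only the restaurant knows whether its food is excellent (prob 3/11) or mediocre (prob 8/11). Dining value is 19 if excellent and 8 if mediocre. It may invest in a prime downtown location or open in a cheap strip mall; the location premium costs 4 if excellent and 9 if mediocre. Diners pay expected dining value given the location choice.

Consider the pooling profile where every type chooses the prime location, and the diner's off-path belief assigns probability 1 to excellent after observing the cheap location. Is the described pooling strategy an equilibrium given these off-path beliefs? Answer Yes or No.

No

On path, the diner holds the prior and pays 3/11·19 + 8/11·8 = 11. Off path (the cheap location), believing excellent, it pays 19.
excellent: the prime location nets 11 − 4 = 7; the cheap location nets 19. excellent would deviate.
mediocre: the prime location nets 11 − 9 = 2; the cheap location nets 19. mediocre would deviate.
A type deviates, so pooling fails.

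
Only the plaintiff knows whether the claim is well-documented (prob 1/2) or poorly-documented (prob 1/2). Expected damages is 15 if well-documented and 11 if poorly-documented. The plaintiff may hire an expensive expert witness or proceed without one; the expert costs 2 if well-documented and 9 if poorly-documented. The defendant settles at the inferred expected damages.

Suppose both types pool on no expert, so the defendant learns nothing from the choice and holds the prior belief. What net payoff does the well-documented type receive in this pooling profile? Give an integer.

Pooled settlement = 1/2·15 + 1/2·11 = 13.
well-documented pays no cost for no expert, so net payoff = 13.

13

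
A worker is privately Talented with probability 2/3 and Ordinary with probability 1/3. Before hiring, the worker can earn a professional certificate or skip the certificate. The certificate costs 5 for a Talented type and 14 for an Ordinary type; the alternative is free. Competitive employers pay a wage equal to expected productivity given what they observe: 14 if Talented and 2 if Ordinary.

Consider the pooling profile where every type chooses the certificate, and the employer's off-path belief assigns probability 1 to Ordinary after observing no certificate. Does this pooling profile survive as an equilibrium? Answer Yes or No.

On path, the employer holds the prior and pays 2/3·14 + 1/3·2 = 10. Off path (no certificate), believing Ordinary, it pays 2.
Talented: the certificate nets 10 − 5 = 5; no certificate nets 2. Talented stays.
Ordinary: the certificate nets 10 − 14 = -4; no certificate nets 2. Ordinary would deviate.
A type deviates, so pooling fails.

No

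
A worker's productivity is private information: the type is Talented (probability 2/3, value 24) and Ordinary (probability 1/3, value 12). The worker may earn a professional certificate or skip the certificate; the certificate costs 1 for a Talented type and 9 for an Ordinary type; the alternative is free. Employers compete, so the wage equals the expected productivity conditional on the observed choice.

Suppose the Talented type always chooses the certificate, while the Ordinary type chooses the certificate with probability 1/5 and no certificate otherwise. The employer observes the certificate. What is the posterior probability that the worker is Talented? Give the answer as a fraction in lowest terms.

10/11

P(the certificate) = (2/3)·1 + (1/3)·(1/5) = 11/15.
By Bayes' rule, P(Talented | the certificate) = (2/3) / (11/15) = 10/11.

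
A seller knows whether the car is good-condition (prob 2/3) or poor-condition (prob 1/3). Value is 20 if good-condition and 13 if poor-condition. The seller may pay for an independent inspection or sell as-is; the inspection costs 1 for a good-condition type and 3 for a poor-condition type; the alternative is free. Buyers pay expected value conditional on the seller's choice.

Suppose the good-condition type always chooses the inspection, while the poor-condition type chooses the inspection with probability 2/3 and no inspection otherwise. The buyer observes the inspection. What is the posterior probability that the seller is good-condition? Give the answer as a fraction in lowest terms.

3/4

P(the inspection) = (2/3)·1 + (1/3)·(2/3) = 8/9.
By Bayes' rule, P(good-condition | the inspection) = (2/3) / (8/9) = 3/4.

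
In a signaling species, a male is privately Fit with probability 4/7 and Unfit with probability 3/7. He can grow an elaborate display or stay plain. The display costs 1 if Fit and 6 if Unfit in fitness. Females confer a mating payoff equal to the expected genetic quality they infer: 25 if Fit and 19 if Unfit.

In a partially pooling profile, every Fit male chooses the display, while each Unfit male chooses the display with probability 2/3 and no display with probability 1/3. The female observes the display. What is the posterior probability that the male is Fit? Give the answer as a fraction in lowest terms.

P(the display) = (4/7)·1 + (3/7)·(2/3) = 6/7.
By Bayes' rule, P(Fit | the display) = (4/7) / (6/7) = 2/3.

2/3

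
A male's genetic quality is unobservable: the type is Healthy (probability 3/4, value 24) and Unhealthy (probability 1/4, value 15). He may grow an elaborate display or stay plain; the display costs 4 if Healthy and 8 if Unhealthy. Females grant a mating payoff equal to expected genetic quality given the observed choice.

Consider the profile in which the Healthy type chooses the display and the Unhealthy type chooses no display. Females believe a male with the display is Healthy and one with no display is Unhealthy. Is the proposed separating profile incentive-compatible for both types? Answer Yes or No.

No

Under these beliefs, the display earns mating payoff 24 and no display earns mating payoff 15.
Healthy: the display nets 24 − 4 = 20; no display nets 15. Healthy prefers the display.
Unhealthy: the display nets 24 − 8 = 16; no display nets 15. Unhealthy would deviate to the display.
Unhealthy has a profitable deviation, so the profile is not an equilibrium.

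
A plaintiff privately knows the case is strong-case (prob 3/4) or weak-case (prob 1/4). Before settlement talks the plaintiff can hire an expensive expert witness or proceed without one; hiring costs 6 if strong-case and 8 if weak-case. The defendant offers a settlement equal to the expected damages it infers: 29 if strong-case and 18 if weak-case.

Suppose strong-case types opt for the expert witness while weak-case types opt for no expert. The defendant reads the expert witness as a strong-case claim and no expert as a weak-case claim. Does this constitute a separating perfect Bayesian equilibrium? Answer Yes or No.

Under these beliefs, the expert witness earns settlement 29 and no expert earns settlement 18.
strong-case: the expert witness nets 29 − 6 = 23; no expert nets 18. strong-case prefers the expert witness.
weak-case: the expert witness nets 29 − 8 = 21; no expert nets 18. weak-case would deviate to the expert witness.
weak-case has a profitable deviation, so the profile is not an equilibrium.

No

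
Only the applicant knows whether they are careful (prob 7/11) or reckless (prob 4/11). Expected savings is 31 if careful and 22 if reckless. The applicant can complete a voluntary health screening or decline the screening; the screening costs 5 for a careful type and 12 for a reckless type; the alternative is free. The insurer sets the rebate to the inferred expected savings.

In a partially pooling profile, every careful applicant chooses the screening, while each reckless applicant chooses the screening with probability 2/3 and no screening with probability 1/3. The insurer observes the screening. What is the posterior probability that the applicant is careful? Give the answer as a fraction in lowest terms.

P(the screening) = (7/11)·1 + (4/11)·(2/3) = 29/33.
By Bayes' rule, P(careful | the screening) = (7/11) / (29/33) = 21/29.

21/29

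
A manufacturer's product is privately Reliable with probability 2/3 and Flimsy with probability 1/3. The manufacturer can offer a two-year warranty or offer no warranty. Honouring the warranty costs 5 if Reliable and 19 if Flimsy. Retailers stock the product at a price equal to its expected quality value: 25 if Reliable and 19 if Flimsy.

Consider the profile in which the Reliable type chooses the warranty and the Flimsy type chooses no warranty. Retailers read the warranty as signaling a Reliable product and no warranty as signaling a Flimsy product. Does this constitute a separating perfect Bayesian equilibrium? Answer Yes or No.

Under these beliefs, the warranty earns price 25 and no warranty earns price 19.
Reliable: the warranty nets 25 − 5 = 20; no warranty nets 19. Reliable prefers the warranty.
Flimsy: the warranty nets 25 − 19 = 6; no warranty nets 19. Flimsy prefers no warranty.
Neither type deviates, so the separating profile is an equilibrium.

Yes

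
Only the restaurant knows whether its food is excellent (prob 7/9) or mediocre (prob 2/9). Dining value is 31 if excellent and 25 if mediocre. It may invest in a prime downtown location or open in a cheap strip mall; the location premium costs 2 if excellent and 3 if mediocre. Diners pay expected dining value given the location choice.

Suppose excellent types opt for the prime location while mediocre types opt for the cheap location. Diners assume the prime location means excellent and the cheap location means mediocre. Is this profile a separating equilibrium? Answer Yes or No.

No

Under these beliefs, the prime location earns price premium 31 and the cheap location earns price premium 25.
excellent: the prime location nets 31 − 2 = 29; the cheap location nets 25. excellent prefers the prime location.
mediocre: the prime location nets 31 − 3 = 28; the cheap location nets 25. mediocre would deviate to the prime location.
mediocre has a profitable deviation, so the profile is not an equilibrium.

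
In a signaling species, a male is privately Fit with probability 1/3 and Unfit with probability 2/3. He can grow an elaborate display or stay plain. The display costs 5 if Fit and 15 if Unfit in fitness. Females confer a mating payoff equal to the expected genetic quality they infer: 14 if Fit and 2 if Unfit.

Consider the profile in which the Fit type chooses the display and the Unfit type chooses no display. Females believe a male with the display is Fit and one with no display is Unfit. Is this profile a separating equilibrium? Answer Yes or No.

Yes

Under these beliefs, the display earns mating payoff 14 and no display earns mating payoff 2.
Fit: the display nets 14 − 5 = 9; no display nets 2. Fit prefers the display.
Unfit: the display nets 14 − 15 = -1; no display nets 2. Unfit prefers no display.
Neither type deviates, so the separating profile is an equilibrium.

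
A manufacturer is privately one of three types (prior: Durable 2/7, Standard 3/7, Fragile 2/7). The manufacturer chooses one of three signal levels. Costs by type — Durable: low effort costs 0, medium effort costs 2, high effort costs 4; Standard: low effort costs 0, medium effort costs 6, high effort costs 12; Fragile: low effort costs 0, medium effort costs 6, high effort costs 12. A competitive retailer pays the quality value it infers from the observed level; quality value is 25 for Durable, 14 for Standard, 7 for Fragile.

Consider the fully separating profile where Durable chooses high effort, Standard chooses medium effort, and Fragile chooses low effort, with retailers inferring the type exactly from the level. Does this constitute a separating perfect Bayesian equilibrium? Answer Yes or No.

No

Separating prices: high effort → 25, medium effort → 14, low effort → 7.
Durable (assigned high effort): low effort: 7 − 0 = 7; medium effort: 14 − 2 = 12; high effort: 25 − 4 = 21. Durable stays.
Standard (assigned medium effort): low effort: 7 − 0 = 7; medium effort: 14 − 6 = 8; high effort: 25 − 12 = 13. Standard prefers high effort.
Fragile (assigned low effort): low effort: 7 − 0 = 7; medium effort: 14 − 6 = 8; high effort: 25 − 12 = 13. Fragile prefers high effort.
At least one type deviates; the separating profile fails.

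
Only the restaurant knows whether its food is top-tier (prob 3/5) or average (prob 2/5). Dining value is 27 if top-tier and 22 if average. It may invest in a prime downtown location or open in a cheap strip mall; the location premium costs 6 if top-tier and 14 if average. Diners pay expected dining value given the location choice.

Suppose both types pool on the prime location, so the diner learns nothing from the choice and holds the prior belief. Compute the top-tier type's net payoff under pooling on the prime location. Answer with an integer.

Pooled price premium = 3/5·27 + 2/5·22 = 25.
top-tier pays cost 6 for the prime location, so net payoff = 25 − 6 = 19.

19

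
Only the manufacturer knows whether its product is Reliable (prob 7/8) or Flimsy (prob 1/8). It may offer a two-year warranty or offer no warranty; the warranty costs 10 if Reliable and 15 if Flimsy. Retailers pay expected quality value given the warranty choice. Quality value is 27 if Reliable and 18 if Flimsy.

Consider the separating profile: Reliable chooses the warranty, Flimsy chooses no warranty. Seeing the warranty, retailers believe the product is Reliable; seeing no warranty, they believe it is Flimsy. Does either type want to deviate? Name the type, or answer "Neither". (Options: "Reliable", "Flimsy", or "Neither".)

The warranty pays 27; no warranty pays 18.
Reliable: assigned the warranty, nets 27 − 10 = 17; deviating to no warranty nets 18.
Flimsy: assigned no warranty, nets 18; deviating to the warranty nets 27 − 15 = 12.
The Reliable type gains 1 by deviating.

Reliable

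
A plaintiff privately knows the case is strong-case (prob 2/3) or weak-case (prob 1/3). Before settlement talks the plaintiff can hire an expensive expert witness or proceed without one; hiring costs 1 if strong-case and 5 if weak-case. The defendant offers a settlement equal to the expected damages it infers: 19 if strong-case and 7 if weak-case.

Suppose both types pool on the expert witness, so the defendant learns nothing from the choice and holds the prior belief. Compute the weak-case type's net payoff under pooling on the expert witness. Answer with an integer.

Pooled settlement = 2/3·19 + 1/3·7 = 15.
weak-case pays cost 5 for the expert witness, so net payoff = 15 − 5 = 10.

10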